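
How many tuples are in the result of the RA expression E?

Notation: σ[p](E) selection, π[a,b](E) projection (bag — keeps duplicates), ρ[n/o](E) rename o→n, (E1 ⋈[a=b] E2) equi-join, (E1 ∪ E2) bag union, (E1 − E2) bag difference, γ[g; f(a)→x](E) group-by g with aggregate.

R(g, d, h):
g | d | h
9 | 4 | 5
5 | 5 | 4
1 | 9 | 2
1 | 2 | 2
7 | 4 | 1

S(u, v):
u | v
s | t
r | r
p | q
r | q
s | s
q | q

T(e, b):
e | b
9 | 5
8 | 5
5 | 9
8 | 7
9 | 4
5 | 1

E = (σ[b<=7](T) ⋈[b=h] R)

Per-node cardinality:
  T → 6
  σ[b<=7](T) → 5
  R → 5
  (σ[b<=7](T) ⋈[b=h] R) → 4

|E| = 4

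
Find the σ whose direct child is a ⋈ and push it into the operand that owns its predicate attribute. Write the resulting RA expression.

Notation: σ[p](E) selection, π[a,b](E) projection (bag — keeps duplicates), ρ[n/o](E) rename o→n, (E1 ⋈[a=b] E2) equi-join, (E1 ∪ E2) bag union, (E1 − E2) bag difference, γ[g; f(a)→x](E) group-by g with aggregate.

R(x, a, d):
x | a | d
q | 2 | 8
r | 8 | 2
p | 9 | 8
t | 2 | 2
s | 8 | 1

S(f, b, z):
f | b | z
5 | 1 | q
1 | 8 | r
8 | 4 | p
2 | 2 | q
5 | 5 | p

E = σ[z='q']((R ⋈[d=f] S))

σ filters on z, owned by the right side.
E' = (R ⋈[d=f] σ[z='q'](S))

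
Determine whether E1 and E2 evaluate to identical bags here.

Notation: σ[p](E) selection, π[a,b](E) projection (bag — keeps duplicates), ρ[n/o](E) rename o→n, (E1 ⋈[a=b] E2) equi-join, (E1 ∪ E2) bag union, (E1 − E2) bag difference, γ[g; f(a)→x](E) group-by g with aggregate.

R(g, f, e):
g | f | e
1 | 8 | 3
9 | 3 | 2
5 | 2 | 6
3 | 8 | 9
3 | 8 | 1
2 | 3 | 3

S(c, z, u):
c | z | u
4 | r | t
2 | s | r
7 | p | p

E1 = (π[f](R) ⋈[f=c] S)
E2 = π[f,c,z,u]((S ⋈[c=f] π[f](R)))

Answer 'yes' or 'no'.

E1 stepwise |·|:
  R → 6
  π[f](R) → 6
  S → 3
  (π[f](R) ⋈[f=c] S) → 1
E2 stepwise |·|:
  S → 3
  R → 6
  π[f](R) → 6
  (S ⋈[c=f] π[f](R)) → 1
  π[f,c,z,u]((S ⋈[c=f] π[f](R))) → 1

E1 and E2 produce the same multiset:
f | c | z | u
2 | 2 | s | r

yes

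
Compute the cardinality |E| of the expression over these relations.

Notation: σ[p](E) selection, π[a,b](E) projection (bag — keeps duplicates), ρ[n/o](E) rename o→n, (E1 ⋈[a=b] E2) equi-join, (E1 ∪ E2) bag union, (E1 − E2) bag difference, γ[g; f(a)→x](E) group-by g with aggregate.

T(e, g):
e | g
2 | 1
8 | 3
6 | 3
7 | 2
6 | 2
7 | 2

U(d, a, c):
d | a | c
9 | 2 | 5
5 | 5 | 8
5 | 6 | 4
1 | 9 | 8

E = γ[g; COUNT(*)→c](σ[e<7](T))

Per-node cardinality:
  T → 6
  σ[e<7](T) → 3
  γ[g; COUNT(*)→c](σ[e<7](T)) → 3

|E| = 3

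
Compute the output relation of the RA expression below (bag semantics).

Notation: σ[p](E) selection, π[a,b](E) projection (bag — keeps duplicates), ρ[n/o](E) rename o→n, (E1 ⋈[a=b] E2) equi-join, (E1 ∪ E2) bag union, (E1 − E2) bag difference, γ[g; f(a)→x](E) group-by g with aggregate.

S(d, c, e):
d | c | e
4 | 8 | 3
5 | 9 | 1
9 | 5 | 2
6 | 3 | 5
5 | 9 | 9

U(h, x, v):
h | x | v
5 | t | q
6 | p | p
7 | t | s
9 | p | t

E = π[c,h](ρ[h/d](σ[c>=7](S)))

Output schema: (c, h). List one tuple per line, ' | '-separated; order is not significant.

Per-node cardinality:
  S → 5
  σ[c>=7](S) → 3
  ρ[h/d](σ[c>=7](S)) → 3
  π[c,h](ρ[h/d](σ[c>=7](S))) → 3

== RESULT ==
c | h
8 | 4
9 | 5
9 | 5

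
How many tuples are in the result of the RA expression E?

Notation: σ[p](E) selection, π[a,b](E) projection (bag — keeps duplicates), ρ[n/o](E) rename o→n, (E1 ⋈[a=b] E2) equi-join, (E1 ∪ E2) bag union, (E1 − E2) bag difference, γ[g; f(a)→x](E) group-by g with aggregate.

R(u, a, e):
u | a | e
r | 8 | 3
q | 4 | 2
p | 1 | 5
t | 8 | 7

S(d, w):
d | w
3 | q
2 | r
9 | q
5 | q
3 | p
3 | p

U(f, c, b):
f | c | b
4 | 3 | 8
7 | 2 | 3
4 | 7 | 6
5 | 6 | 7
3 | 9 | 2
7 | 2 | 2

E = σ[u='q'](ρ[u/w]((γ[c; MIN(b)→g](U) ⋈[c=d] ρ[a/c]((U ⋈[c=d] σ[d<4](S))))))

Row counts bottom-up:
  U → 6
  γ[c; MIN(b)→g](U) → 5
  U → 6
  S → 6
  σ[d<4](S) → 4
  (U ⋈[c=d] σ[d<4](S)) → 5
  ρ[a/c]((U ⋈[c=d] σ[d<4](S))) → 5
  (γ[c; MIN(b)→g](U) ⋈[c=d] ρ[a/c]((U ⋈[c=d] σ[d<4](S)))) → 5
  ρ[u/w]((γ[c; MIN(b)→g](U) ⋈[c=d] ρ[a/c]((U ⋈[c=d] σ[d<4](S))))) → 5
  σ[u='q'](ρ[u/w]((γ[c; MIN(b)→g](U) ⋈[c=d] ρ[a/c]((U ⋈[c=d] σ[d<4](S)))))) → 1

|E| = 1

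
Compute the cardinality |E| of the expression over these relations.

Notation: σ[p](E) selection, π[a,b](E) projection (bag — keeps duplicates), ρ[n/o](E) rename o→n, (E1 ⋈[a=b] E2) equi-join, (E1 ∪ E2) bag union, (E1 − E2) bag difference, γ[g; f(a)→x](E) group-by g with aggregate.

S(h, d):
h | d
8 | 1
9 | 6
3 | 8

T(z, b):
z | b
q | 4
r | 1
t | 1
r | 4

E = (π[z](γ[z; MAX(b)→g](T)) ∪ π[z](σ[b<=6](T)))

Row counts bottom-up:
  T → 4
  γ[z; MAX(b)→g](T) → 3
  π[z](γ[z; MAX(b)→g](T)) → 3
  T → 4
  σ[b<=6](T) → 4
  π[z](σ[b<=6](T)) → 4
  (π[z](γ[z; MAX(b)→g](T)) ∪ π[z](σ[b<=6](T))) → 7

|E| = 7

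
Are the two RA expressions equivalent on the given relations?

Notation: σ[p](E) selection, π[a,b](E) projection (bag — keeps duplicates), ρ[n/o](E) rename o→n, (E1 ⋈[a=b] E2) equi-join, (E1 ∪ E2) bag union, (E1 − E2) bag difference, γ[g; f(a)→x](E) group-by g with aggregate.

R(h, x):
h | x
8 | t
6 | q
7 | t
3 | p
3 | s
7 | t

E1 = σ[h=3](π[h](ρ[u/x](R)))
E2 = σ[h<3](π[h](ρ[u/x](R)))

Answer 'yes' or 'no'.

E1 subexpression sizes:
  R → 6
  ρ[u/x](R) → 6
  π[h](ρ[u/x](R)) → 6
  σ[h=3](π[h](ρ[u/x](R))) → 2
E2 subexpression sizes:
  R → 6
  ρ[u/x](R) → 6
  π[h](ρ[u/x](R)) → 6
  σ[h<3](π[h](ρ[u/x](R))) → 0

E1 result:
h
3
3
E2 result:
h
(0 rows)
Witness: (3,) appears 2× in E1 but 0× in E2.

no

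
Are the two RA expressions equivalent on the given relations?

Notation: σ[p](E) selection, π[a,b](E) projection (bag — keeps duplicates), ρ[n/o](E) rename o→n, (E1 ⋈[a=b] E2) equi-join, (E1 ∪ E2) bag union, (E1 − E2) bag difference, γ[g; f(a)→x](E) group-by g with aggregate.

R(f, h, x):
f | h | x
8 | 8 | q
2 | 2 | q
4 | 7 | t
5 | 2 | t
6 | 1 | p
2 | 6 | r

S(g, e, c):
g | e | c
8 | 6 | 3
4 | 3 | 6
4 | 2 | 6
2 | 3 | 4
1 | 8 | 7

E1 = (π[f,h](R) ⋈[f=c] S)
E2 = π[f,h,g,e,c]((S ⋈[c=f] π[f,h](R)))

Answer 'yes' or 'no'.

E1 stepwise |·|:
  R → 6
  π[f,h](R) → 6
  S → 5
  (π[f,h](R) ⋈[f=c] S) → 3
E2 stepwise |·|:
  S → 5
  R → 6
  π[f,h](R) → 6
  (S ⋈[c=f] π[f,h](R)) → 3
  π[f,h,g,e,c]((S ⋈[c=f] π[f,h](R))) → 3

E1 and E2 produce the same multiset:
f | h | g | e | c
4 | 7 | 2 | 3 | 4
6 | 1 | 4 | 2 | 6
6 | 1 | 4 | 3 | 6

yes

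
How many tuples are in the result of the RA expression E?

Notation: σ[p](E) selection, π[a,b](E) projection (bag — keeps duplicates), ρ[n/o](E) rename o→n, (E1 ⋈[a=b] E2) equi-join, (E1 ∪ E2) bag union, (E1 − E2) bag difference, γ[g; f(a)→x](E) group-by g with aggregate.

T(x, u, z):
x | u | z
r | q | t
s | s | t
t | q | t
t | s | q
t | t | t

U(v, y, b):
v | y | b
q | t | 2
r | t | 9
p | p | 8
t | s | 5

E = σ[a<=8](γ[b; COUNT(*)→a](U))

Subexpression sizes:
  U → 4
  γ[b; COUNT(*)→a](U) → 4
  σ[a<=8](γ[b; COUNT(*)→a](U)) → 4

|E| = 4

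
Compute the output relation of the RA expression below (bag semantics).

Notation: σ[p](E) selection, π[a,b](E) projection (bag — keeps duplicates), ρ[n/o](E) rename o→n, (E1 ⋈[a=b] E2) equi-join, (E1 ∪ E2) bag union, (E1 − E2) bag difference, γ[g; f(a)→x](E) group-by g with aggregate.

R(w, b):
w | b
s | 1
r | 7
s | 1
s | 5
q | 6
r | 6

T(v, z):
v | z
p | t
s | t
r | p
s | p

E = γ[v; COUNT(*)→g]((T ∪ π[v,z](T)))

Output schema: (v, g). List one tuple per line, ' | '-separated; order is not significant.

Stepwise |·|:
  T → 4
  T → 4
  π[v,z](T) → 4
  (T ∪ π[v,z](T)) → 8
  γ[v; COUNT(*)→g]((T ∪ π[v,z](T))) → 3

== RESULT ==
v | g
p | 2
r | 2
s | 4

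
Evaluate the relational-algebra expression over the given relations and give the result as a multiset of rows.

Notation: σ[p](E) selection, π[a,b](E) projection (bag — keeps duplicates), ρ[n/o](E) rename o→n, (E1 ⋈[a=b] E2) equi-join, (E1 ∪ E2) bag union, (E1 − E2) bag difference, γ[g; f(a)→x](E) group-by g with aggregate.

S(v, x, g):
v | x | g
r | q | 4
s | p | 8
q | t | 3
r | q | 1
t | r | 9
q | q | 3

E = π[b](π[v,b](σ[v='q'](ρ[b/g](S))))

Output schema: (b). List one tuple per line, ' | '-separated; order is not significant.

Row counts bottom-up:
  S → 6
  ρ[b/g](S) → 6
  σ[v='q'](ρ[b/g](S)) → 2
  π[v,b](σ[v='q'](ρ[b/g](S))) → 2
  π[b](π[v,b](σ[v='q'](ρ[b/g](S)))) → 2

== RESULT ==
b
3
3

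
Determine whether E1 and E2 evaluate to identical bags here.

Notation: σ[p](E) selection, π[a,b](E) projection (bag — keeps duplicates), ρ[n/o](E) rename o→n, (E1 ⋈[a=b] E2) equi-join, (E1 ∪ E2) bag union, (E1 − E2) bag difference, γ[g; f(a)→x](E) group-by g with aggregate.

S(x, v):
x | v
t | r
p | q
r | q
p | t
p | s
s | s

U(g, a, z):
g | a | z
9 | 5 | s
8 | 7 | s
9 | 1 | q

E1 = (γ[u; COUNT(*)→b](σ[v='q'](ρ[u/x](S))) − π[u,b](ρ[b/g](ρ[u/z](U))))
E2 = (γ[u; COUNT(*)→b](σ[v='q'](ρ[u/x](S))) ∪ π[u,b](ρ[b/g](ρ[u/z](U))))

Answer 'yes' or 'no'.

E1 per-node cardinality:
  S → 6
  ρ[u/x](S) → 6
  σ[v='q'](ρ[u/x](S)) → 2
  γ[u; COUNT(*)→b](σ[v='q'](ρ[u/x](S))) → 2
  U → 3
  ρ[u/z](U) → 3
  ρ[b/g](ρ[u/z](U)) → 3
  π[u,b](ρ[b/g](ρ[u/z](U))) → 3
  (γ[u; COUNT(*)→b](σ[v='q'](ρ[u/x](S))) − π[u,b](ρ[b/g](ρ[u/z](U)))) → 2
E2 per-node cardinality:
  S → 6
  ρ[u/x](S) → 6
  σ[v='q'](ρ[u/x](S)) → 2
  γ[u; COUNT(*)→b](σ[v='q'](ρ[u/x](S))) → 2
  U → 3
  ρ[u/z](U) → 3
  ρ[b/g](ρ[u/z](U)) → 3
  π[u,b](ρ[b/g](ρ[u/z](U))) → 3
  (γ[u; COUNT(*)→b](σ[v='q'](ρ[u/x](S))) ∪ π[u,b](ρ[b/g](ρ[u/z](U)))) → 5

E1 result:
u | b
p | 1
r | 1
E2 result:
u | b
p | 1
q | 9
r | 1
s | 8
s | 9
Witness: ('s', 9) appears 0× in E1 but 1× in E2.

no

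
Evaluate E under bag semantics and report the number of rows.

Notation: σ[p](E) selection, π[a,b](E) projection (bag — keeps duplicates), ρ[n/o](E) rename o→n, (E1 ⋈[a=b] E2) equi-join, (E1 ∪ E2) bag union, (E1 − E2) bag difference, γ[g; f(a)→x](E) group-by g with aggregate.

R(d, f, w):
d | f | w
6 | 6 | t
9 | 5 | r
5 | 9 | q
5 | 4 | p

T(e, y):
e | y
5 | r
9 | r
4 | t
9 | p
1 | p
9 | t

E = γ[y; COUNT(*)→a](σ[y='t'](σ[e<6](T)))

Per-node cardinality:
  T → 6
  σ[e<6](T) → 3
  σ[y='t'](σ[e<6](T)) → 1
  γ[y; COUNT(*)→a](σ[y='t'](σ[e<6](T))) → 1

|E| = 1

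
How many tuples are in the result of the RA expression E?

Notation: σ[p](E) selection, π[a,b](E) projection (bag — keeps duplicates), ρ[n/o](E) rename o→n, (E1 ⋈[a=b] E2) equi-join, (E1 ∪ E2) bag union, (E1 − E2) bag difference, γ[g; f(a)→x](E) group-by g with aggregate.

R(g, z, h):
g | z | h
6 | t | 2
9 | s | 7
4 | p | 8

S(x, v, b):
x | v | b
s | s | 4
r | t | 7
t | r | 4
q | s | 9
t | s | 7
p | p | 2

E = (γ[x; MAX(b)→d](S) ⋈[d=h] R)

Stepwise |·|:
  S → 6
  γ[x; MAX(b)→d](S) → 5
  R → 3
  (γ[x; MAX(b)→d](S) ⋈[d=h] R) → 3

|E| = 3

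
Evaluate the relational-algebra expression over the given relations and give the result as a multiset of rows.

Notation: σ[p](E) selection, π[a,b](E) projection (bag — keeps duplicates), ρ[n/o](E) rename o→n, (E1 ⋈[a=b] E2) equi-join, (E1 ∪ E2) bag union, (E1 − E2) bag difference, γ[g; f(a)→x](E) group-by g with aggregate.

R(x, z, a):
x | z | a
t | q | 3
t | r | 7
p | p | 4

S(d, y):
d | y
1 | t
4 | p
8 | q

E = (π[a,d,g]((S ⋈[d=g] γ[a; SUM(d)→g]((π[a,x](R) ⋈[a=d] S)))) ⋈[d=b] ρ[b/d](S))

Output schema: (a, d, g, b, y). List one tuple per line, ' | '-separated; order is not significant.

Stepwise |·|:
  S → 3
  R → 3
  π[a,x](R) → 3
  S → 3
  (π[a,x](R) ⋈[a=d] S) → 1
  γ[a; SUM(d)→g]((π[a,x](R) ⋈[a=d] S)) → 1
  (S ⋈[d=g] γ[a; SUM(d)→g]((π[a,x](R) ⋈[a=d] S))) → 1
  π[a,d,g]((S ⋈[d=g] γ[a; SUM(d)→g]((π[a,x](R) ⋈[a=d] S)))) → 1
  S → 3
  ρ[b/d](S) → 3
  (π[a,d,g]((S ⋈[d=g] γ[a; SUM(d)→g]((π[a,x](R) ⋈[a=d] S)))) ⋈[d=b] ρ[b/d](S)) → 1

== RESULT ==
a | d | g | b | y
4 | 4 | 4 | 4 | p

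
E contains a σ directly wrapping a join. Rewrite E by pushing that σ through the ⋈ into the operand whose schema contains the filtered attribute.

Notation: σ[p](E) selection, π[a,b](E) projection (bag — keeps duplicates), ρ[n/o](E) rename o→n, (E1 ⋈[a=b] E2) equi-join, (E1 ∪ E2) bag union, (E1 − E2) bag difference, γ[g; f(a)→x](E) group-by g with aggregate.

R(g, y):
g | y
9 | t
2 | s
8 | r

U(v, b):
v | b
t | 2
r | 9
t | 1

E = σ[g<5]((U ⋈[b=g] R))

σ filters on g, owned by the right side.
E' = (U ⋈[b=g] σ[g<5](R))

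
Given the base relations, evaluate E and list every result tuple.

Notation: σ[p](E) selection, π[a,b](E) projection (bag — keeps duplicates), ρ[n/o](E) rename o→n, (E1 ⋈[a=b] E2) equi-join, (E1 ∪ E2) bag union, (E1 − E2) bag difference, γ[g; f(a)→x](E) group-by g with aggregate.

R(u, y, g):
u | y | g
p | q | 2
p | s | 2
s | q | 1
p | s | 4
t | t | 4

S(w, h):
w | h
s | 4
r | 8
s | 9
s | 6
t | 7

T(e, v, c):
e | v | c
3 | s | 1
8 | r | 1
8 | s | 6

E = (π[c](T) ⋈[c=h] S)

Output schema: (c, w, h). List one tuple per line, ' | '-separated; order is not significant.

Stepwise |·|:
  T → 3
  π[c](T) → 3
  S → 5
  (π[c](T) ⋈[c=h] S) → 1

== RESULT ==
c | w | h
6 | s | 6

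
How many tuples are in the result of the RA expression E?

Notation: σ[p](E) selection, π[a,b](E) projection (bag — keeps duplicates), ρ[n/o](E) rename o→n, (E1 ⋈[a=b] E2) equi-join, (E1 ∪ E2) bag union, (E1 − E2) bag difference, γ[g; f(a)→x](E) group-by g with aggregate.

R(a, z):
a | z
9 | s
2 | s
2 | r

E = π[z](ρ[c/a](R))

Stepwise |·|:
  R → 3
  ρ[c/a](R) → 3
  π[z](ρ[c/a](R)) → 3

|E| = 3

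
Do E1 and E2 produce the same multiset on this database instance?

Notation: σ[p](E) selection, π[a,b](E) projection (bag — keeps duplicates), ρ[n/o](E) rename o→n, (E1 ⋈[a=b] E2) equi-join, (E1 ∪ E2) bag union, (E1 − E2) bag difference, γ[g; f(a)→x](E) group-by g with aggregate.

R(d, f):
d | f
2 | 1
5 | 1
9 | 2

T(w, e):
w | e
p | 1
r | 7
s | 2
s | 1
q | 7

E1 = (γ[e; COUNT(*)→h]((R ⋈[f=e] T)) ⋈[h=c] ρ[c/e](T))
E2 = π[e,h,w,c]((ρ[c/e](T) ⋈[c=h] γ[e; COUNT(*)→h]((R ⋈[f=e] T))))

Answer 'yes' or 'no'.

E1 subexpression sizes:
  R → 3
  T → 5
  (R ⋈[f=e] T) → 5
  γ[e; COUNT(*)→h]((R ⋈[f=e] T)) → 2
  T → 5
  ρ[c/e](T) → 5
  (γ[e; COUNT(*)→h]((R ⋈[f=e] T)) ⋈[h=c] ρ[c/e](T)) → 2
E2 subexpression sizes:
  T → 5
  ρ[c/e](T) → 5
  R → 3
  T → 5
  (R ⋈[f=e] T) → 5
  γ[e; COUNT(*)→h]((R ⋈[f=e] T)) → 2
  (ρ[c/e](T) ⋈[c=h] γ[e; COUNT(*)→h]((R ⋈[f=e] T))) → 2
  π[e,h,w,c]((ρ[c/e](T) ⋈[c=h] γ[e; COUNT(*)→h]((R ⋈[f=e] T)))) → 2

E1 and E2 produce the same multiset:
e | h | w | c
2 | 1 | p | 1
2 | 1 | s | 1

yes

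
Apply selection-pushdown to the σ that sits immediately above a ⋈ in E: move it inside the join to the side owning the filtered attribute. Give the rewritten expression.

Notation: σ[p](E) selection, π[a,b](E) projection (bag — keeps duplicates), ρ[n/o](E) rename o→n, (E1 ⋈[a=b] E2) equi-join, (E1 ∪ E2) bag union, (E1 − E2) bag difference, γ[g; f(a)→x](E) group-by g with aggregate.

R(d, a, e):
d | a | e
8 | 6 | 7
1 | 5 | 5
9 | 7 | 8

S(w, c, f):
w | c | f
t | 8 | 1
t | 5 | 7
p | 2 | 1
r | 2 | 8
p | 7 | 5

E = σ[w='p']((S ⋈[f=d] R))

σ filters on w, owned by the left side.
E' = (σ[w='p'](S) ⋈[f=d] R)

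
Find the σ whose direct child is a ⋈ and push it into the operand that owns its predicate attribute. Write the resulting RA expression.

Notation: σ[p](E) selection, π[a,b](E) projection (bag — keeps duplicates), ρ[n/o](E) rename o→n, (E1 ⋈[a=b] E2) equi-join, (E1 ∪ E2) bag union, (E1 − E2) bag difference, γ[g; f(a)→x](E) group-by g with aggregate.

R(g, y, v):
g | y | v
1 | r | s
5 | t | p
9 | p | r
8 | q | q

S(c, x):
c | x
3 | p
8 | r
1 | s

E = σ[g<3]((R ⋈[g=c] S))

σ filters on g, owned by the left side.
E' = (σ[g<3](R) ⋈[g=c] S)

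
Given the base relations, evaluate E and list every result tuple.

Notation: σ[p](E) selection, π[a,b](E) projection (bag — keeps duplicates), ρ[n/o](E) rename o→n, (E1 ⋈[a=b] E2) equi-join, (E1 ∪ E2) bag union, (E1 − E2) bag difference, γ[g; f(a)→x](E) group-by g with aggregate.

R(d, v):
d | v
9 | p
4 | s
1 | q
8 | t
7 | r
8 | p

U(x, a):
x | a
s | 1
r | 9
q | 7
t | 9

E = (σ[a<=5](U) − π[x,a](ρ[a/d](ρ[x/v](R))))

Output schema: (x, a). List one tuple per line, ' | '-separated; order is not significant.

Per-node cardinality:
  U → 4
  σ[a<=5](U) → 1
  R → 6
  ρ[x/v](R) → 6
  ρ[a/d](ρ[x/v](R)) → 6
  π[x,a](ρ[a/d](ρ[x/v](R))) → 6
  (σ[a<=5](U) − π[x,a](ρ[a/d](ρ[x/v](R)))) → 1

== RESULT ==
x | a
s | 1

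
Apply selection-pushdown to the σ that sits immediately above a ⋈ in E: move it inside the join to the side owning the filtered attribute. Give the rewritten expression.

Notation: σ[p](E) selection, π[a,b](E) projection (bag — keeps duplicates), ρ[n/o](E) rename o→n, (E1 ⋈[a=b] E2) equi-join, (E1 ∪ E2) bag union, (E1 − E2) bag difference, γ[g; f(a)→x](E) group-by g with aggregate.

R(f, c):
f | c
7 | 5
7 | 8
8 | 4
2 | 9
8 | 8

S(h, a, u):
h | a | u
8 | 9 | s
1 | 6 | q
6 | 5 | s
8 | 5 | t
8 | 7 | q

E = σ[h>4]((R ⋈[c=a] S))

σ filters on h, owned by the right side.
E' = (R ⋈[c=a] σ[h>4](S))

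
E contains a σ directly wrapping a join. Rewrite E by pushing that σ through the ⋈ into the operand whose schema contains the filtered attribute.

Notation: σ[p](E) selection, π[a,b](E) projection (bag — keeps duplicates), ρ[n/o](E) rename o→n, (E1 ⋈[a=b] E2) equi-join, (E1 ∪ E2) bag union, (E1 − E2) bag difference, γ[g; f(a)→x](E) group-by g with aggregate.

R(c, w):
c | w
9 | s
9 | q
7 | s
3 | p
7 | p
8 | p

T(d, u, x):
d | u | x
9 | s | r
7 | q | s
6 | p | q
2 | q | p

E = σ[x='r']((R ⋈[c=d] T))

σ filters on x, owned by the right side.
E' = (R ⋈[c=d] σ[x='r'](T))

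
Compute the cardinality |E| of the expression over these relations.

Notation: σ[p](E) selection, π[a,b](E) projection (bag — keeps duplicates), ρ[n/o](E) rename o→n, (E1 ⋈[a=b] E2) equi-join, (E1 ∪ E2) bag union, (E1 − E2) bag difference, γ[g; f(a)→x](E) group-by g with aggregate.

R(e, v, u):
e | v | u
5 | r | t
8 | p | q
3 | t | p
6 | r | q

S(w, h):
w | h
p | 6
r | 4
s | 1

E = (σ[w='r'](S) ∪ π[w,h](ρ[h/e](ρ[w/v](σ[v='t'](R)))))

Row counts bottom-up:
  S → 3
  σ[w='r'](S) → 1
  R → 4
  σ[v='t'](R) → 1
  ρ[w/v](σ[v='t'](R)) → 1
  ρ[h/e](ρ[w/v](σ[v='t'](R))) → 1
  π[w,h](ρ[h/e](ρ[w/v](σ[v='t'](R)))) → 1
  (σ[w='r'](S) ∪ π[w,h](ρ[h/e](ρ[w/v](σ[v='t'](R))))) → 2

|E| = 2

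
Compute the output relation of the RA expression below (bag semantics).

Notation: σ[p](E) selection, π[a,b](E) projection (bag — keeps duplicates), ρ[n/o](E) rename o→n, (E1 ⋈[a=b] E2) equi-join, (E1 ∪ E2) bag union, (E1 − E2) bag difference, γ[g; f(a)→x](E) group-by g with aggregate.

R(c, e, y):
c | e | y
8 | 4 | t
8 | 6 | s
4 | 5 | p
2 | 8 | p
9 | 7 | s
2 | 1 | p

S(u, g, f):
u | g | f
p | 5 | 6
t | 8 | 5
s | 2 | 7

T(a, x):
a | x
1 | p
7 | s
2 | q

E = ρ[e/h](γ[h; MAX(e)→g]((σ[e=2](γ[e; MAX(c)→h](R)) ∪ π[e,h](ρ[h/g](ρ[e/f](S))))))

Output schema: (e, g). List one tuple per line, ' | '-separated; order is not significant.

Per-node cardinality:
  R → 6
  γ[e; MAX(c)→h](R) → 6
  σ[e=2](γ[e; MAX(c)→h](R)) → 0
  S → 3
  ρ[e/f](S) → 3
  ρ[h/g](ρ[e/f](S)) → 3
  π[e,h](ρ[h/g](ρ[e/f](S))) → 3
  (σ[e=2](γ[e; MAX(c)→h](R)) ∪ π[e,h](ρ[h/g](ρ[e/f](S)))) → 3
  γ[h; MAX(e)→g]((σ[e=2](γ[e; MAX(c)→h](R)) ∪ π[e,h](ρ[h/g](ρ[e/f](S))))) → 3
  ρ[e/h](γ[h; MAX(e)→g]((σ[e=2](γ[e; MAX(c)→h](R)) ∪ π[e,h](ρ[h/g](ρ[e/f](S)))))) → 3

== RESULT ==
e | g
2 | 7
5 | 6
8 | 5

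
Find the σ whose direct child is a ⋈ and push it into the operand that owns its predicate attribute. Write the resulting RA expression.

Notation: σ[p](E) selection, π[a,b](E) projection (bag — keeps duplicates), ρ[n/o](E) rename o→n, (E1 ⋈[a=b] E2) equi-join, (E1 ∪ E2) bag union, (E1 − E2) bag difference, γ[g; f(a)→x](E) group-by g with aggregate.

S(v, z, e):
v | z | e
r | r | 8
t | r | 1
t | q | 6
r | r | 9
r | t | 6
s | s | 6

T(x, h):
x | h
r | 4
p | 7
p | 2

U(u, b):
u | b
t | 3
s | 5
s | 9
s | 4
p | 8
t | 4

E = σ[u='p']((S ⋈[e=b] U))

σ filters on u, owned by the right side.
E' = (S ⋈[e=b] σ[u='p'](U))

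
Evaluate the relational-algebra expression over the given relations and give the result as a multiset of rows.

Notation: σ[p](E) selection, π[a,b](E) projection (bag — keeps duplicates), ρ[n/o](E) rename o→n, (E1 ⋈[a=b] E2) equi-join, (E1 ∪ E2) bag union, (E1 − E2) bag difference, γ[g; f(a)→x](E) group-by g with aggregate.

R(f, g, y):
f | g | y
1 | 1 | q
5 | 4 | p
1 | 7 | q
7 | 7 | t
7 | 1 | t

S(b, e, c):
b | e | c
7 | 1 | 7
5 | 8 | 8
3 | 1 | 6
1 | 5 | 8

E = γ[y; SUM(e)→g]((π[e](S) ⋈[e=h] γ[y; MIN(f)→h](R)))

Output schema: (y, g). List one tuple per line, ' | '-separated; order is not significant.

Stepwise |·|:
  S → 4
  π[e](S) → 4
  R → 5
  γ[y; MIN(f)→h](R) → 3
  (π[e](S) ⋈[e=h] γ[y; MIN(f)→h](R)) → 3
  γ[y; SUM(e)→g]((π[e](S) ⋈[e=h] γ[y; MIN(f)→h](R))) → 2

== RESULT ==
y | g
p | 5
q | 2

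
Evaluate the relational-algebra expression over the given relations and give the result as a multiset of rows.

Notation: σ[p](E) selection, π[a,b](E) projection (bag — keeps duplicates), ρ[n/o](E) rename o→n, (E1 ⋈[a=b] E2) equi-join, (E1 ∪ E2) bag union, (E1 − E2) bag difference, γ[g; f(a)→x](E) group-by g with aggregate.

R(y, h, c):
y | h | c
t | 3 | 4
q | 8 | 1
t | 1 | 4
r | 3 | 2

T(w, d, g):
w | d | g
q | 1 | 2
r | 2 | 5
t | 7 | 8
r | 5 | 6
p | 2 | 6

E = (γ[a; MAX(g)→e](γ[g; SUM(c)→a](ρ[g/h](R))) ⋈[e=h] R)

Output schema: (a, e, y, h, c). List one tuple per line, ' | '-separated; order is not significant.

Per-node cardinality:
  R → 4
  ρ[g/h](R) → 4
  γ[g; SUM(c)→a](ρ[g/h](R)) → 3
  γ[a; MAX(g)→e](γ[g; SUM(c)→a](ρ[g/h](R))) → 3
  R → 4
  (γ[a; MAX(g)→e](γ[g; SUM(c)→a](ρ[g/h](R))) ⋈[e=h] R) → 4

== RESULT ==
a | e | y | h | c
1 | 8 | q | 8 | 1
4 | 1 | t | 1 | 4
6 | 3 | r | 3 | 2
6 | 3 | t | 3 | 4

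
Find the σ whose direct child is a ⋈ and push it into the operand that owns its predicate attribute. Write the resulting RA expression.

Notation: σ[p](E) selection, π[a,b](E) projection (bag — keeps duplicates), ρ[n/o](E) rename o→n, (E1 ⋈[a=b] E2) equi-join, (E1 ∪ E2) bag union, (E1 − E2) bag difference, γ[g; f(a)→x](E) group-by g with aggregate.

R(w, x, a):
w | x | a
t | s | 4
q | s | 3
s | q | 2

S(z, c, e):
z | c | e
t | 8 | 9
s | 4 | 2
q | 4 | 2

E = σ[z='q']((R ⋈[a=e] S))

σ filters on z, owned by the right side.
E' = (R ⋈[a=e] σ[z='q'](S))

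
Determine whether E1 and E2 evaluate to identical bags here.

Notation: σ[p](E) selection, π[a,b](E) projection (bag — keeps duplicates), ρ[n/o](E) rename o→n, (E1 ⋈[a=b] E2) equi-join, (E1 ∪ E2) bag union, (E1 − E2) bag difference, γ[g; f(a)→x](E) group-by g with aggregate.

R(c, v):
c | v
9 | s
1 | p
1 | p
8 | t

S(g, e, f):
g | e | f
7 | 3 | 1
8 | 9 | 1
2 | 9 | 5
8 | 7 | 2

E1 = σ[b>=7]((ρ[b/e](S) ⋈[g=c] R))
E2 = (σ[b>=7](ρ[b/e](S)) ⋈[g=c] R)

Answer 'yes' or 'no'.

E1 stepwise |·|:
  S → 4
  ρ[b/e](S) → 4
  R → 4
  (ρ[b/e](S) ⋈[g=c] R) → 2
  σ[b>=7]((ρ[b/e](S) ⋈[g=c] R)) → 2
E2 stepwise |·|:
  S → 4
  ρ[b/e](S) → 4
  σ[b>=7](ρ[b/e](S)) → 3
  R → 4
  (σ[b>=7](ρ[b/e](S)) ⋈[g=c] R) → 2

E1 and E2 produce the same multiset:
g | b | f | c | v
8 | 7 | 2 | 8 | t
8 | 9 | 1 | 8 | t

yes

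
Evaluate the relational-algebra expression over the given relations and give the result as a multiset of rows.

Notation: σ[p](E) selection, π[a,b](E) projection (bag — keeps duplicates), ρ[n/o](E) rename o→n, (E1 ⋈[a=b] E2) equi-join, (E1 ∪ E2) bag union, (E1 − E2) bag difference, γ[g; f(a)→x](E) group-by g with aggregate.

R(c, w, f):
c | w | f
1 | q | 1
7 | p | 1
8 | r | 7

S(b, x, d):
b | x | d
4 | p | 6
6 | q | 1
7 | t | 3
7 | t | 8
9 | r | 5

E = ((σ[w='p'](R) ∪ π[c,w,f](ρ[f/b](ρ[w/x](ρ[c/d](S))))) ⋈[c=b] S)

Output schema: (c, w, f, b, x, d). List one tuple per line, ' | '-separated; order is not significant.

Per-node cardinality:
  R → 3
  σ[w='p'](R) → 1
  S → 5
  ρ[c/d](S) → 5
  ρ[w/x](ρ[c/d](S)) → 5
  ρ[f/b](ρ[w/x](ρ[c/d](S))) → 5
  π[c,w,f](ρ[f/b](ρ[w/x](ρ[c/d](S)))) → 5
  (σ[w='p'](R) ∪ π[c,w,f](ρ[f/b](ρ[w/x](ρ[c/d](S))))) → 6
  S → 5
  ((σ[w='p'](R) ∪ π[c,w,f](ρ[f/b](ρ[w/x](ρ[c/d](S))))) ⋈[c=b] S) → 3

== RESULT ==
c | w | f | b | x | d
6 | p | 4 | 6 | q | 1
7 | p | 1 | 7 | t | 3
7 | p | 1 | 7 | t | 8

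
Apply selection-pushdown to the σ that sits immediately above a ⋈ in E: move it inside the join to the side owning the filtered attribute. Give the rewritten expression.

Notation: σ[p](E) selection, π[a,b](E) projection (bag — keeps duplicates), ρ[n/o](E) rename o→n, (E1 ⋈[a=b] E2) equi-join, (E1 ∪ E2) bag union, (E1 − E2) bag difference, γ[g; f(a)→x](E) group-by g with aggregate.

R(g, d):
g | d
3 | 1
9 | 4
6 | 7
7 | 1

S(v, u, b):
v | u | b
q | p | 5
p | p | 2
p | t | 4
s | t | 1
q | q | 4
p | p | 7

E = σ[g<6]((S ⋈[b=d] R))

σ filters on g, owned by the right side.
E' = (S ⋈[b=d] σ[g<6](R))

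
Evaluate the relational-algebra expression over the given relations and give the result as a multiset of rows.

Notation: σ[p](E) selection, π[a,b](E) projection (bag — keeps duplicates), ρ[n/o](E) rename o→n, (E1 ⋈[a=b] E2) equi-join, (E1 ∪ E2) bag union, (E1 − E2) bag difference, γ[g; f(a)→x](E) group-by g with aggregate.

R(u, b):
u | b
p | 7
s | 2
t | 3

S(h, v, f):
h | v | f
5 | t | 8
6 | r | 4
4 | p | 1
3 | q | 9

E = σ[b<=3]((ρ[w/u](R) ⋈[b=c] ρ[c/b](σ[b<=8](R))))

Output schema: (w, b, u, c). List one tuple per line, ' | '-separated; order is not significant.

Row counts bottom-up:
  R → 3
  ρ[w/u](R) → 3
  R → 3
  σ[b<=8](R) → 3
  ρ[c/b](σ[b<=8](R)) → 3
  (ρ[w/u](R) ⋈[b=c] ρ[c/b](σ[b<=8](R))) → 3
  σ[b<=3]((ρ[w/u](R) ⋈[b=c] ρ[c/b](σ[b<=8](R)))) → 2

== RESULT ==
w | b | u | c
s | 2 | s | 2
t | 3 | t | 3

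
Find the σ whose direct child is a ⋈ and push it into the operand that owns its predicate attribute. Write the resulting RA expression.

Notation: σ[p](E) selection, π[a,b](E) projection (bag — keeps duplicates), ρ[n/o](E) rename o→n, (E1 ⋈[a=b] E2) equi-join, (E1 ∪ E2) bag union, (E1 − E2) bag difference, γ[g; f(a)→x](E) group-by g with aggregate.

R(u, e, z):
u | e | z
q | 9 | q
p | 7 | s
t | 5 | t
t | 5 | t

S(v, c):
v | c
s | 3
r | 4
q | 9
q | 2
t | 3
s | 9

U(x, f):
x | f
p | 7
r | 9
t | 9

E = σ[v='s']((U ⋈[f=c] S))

σ filters on v, owned by the right side.
E' = (U ⋈[f=c] σ[v='s'](S))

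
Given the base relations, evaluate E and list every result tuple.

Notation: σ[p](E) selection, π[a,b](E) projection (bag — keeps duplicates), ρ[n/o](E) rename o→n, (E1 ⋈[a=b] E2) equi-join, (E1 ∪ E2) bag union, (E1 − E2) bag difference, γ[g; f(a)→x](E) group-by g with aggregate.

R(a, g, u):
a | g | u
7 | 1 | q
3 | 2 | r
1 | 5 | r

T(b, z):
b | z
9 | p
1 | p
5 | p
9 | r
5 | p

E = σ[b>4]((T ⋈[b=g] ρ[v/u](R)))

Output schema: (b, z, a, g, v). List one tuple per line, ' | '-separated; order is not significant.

Row counts bottom-up:
  T → 5
  R → 3
  ρ[v/u](R) → 3
  (T ⋈[b=g] ρ[v/u](R)) → 3
  σ[b>4]((T ⋈[b=g] ρ[v/u](R))) → 2

== RESULT ==
b | z | a | g | v
5 | p | 1 | 5 | r
5 | p | 1 | 5 | r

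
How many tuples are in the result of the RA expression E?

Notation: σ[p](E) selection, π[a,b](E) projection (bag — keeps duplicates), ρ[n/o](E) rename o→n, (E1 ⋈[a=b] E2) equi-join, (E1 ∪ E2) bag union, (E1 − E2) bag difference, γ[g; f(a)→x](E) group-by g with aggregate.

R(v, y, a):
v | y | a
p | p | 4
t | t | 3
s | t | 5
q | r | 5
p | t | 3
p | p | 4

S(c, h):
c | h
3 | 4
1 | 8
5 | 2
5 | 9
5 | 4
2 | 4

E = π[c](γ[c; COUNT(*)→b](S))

Subexpression sizes:
  S → 6
  γ[c; COUNT(*)→b](S) → 4
  π[c](γ[c; COUNT(*)→b](S)) → 4

|E| = 4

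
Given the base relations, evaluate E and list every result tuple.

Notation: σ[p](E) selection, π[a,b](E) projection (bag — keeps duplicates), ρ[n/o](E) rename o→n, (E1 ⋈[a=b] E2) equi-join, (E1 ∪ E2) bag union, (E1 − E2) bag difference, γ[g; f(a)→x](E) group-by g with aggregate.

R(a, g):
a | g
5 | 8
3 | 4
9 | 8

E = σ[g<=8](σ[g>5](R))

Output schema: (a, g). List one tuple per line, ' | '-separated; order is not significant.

Subexpression sizes:
  R → 3
  σ[g>5](R) → 2
  σ[g<=8](σ[g>5](R)) → 2

== RESULT ==
a | g
5 | 8
9 | 8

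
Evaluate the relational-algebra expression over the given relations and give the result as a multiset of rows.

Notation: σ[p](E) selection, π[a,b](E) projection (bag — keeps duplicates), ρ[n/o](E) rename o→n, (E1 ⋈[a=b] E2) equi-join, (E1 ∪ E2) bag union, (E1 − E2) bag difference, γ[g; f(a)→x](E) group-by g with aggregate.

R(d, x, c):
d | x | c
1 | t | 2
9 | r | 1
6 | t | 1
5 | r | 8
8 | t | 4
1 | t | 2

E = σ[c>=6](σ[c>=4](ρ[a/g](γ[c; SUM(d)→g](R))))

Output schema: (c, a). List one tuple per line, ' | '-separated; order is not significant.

Stepwise |·|:
  R → 6
  γ[c; SUM(d)→g](R) → 4
  ρ[a/g](γ[c; SUM(d)→g](R)) → 4
  σ[c>=4](ρ[a/g](γ[c; SUM(d)→g](R))) → 2
  σ[c>=6](σ[c>=4](ρ[a/g](γ[c; SUM(d)→g](R)))) → 1

== RESULT ==
c | a
8 | 5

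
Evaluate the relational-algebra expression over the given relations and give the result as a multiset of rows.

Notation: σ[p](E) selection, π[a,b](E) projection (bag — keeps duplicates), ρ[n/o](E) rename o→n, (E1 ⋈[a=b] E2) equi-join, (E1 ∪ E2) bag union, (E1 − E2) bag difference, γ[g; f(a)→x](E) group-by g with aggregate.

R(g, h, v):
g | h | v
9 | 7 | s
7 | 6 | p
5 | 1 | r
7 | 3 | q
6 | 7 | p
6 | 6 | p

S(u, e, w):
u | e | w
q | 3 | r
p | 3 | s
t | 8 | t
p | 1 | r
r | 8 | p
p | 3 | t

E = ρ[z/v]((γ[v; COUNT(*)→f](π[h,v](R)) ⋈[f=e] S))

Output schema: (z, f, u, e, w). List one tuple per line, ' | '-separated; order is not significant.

Per-node cardinality:
  R → 6
  π[h,v](R) → 6
  γ[v; COUNT(*)→f](π[h,v](R)) → 4
  S → 6
  (γ[v; COUNT(*)→f](π[h,v](R)) ⋈[f=e] S) → 6
  ρ[z/v]((γ[v; COUNT(*)→f](π[h,v](R)) ⋈[f=e] S)) → 6

== RESULT ==
z | f | u | e | w
p | 3 | p | 3 | s
p | 3 | p | 3 | t
p | 3 | q | 3 | r
q | 1 | p | 1 | r
r | 1 | p | 1 | r
s | 1 | p | 1 | r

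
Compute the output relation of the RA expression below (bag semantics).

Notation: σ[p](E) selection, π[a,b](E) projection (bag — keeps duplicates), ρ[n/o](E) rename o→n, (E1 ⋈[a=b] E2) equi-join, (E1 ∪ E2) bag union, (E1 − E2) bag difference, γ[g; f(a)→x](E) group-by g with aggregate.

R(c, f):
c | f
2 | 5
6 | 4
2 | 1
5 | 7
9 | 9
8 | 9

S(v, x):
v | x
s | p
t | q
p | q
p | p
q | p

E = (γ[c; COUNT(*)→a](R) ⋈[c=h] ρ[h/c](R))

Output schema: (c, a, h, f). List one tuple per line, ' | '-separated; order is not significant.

Per-node cardinality:
  R → 6
  γ[c; COUNT(*)→a](R) → 5
  R → 6
  ρ[h/c](R) → 6
  (γ[c; COUNT(*)→a](R) ⋈[c=h] ρ[h/c](R)) → 6

== RESULT ==
c | a | h | f
2 | 2 | 2 | 1
2 | 2 | 2 | 5
5 | 1 | 5 | 7
6 | 1 | 6 | 4
8 | 1 | 8 | 9
9 | 1 | 9 | 9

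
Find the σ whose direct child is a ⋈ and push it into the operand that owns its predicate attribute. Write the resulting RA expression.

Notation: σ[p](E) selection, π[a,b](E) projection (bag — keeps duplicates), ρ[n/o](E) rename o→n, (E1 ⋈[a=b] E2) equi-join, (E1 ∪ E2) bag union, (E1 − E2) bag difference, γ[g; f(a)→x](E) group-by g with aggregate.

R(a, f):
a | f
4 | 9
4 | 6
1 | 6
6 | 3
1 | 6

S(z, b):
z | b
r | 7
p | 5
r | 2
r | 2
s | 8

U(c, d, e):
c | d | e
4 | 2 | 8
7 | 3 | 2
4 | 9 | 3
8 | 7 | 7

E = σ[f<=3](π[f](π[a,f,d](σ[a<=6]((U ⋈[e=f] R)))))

σ filters on a, owned by the right side.
E' = σ[f<=3](π[f](π[a,f,d]((U ⋈[e=f] σ[a<=6](R)))))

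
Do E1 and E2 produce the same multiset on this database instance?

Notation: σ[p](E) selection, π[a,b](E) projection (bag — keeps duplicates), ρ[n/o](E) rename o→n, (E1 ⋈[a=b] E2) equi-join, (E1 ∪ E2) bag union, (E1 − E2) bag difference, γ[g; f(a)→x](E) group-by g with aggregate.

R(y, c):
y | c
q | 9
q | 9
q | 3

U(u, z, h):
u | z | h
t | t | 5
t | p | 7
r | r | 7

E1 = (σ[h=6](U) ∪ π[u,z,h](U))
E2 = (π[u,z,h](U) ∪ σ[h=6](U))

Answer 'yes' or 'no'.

E1 subexpression sizes:
  U → 3
  σ[h=6](U) → 0
  U → 3
  π[u,z,h](U) → 3
  (σ[h=6](U) ∪ π[u,z,h](U)) → 3
E2 subexpression sizes:
  U → 3
  π[u,z,h](U) → 3
  U → 3
  σ[h=6](U) → 0
  (π[u,z,h](U) ∪ σ[h=6](U)) → 3

E1 and E2 produce the same multiset:
u | z | h
r | r | 7
t | p | 7
t | t | 5

yes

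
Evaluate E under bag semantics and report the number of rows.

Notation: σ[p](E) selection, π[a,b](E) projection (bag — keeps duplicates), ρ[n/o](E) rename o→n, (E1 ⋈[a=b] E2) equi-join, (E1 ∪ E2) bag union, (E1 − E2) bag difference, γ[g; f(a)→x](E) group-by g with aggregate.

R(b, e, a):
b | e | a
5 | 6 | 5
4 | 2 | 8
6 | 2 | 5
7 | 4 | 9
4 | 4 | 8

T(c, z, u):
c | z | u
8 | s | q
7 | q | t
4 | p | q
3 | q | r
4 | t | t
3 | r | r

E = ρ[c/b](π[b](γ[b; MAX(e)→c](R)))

Stepwise |·|:
  R → 5
  γ[b; MAX(e)→c](R) → 4
  π[b](γ[b; MAX(e)→c](R)) → 4
  ρ[c/b](π[b](γ[b; MAX(e)→c](R))) → 4

|E| = 4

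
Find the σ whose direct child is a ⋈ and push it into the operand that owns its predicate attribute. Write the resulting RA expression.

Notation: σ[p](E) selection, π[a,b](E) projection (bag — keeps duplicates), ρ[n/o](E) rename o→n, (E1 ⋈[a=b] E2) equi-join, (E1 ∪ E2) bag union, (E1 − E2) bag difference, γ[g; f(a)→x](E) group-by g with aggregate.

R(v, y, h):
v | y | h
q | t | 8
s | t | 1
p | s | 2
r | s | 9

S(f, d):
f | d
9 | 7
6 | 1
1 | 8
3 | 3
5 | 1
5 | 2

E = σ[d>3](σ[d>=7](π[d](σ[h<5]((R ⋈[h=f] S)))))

σ filters on h, owned by the left side.
E' = σ[d>3](σ[d>=7](π[d]((σ[h<5](R) ⋈[h=f] S))))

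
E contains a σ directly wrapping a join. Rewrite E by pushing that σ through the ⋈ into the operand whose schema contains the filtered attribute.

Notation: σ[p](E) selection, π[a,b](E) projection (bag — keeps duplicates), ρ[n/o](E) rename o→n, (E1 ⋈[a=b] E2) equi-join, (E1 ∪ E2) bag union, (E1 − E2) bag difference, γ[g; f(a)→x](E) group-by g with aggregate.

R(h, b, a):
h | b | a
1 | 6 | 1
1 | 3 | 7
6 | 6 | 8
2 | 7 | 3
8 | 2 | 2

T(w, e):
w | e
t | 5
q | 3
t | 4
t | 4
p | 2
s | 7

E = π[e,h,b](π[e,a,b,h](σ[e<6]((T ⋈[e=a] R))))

σ filters on e, owned by the left side.
E' = π[e,h,b](π[e,a,b,h]((σ[e<6](T) ⋈[e=a] R)))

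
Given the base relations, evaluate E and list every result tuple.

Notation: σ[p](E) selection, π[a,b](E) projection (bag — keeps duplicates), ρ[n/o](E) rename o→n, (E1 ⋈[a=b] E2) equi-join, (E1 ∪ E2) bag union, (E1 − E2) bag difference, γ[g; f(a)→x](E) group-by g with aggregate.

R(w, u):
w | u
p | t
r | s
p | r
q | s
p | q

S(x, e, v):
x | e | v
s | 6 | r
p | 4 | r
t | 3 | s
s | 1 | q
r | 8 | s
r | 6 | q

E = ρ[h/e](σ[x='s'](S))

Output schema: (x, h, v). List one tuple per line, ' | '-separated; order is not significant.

Per-node cardinality:
  S → 6
  σ[x='s'](S) → 2
  ρ[h/e](σ[x='s'](S)) → 2

== RESULT ==
x | h | v
s | 1 | q
s | 6 | r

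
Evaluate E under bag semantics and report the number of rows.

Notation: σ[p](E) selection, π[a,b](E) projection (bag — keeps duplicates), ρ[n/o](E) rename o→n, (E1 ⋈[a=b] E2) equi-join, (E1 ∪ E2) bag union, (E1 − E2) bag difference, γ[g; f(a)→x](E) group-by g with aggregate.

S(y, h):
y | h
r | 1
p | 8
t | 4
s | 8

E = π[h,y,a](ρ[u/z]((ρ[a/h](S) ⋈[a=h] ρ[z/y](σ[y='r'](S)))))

Subexpression sizes:
  S → 4
  ρ[a/h](S) → 4
  S → 4
  σ[y='r'](S) → 1
  ρ[z/y](σ[y='r'](S)) → 1
  (ρ[a/h](S) ⋈[a=h] ρ[z/y](σ[y='r'](S))) → 1
  ρ[u/z]((ρ[a/h](S) ⋈[a=h] ρ[z/y](σ[y='r'](S)))) → 1
  π[h,y,a](ρ[u/z]((ρ[a/h](S) ⋈[a=h] ρ[z/y](σ[y='r'](S))))) → 1

|E| = 1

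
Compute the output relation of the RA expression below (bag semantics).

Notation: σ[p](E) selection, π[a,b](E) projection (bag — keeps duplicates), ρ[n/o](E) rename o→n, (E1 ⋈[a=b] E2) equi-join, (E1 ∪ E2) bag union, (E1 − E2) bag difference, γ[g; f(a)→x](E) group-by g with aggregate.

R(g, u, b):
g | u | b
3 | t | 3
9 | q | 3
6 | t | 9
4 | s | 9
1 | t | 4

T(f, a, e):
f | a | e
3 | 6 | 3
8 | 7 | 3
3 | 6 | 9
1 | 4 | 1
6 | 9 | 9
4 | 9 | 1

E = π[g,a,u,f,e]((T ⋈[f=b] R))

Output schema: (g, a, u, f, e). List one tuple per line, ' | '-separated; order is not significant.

Per-node cardinality:
  T → 6
  R → 5
  (T ⋈[f=b] R) → 5
  π[g,a,u,f,e]((T ⋈[f=b] R)) → 5

== RESULT ==
g | a | u | f | e
1 | 9 | t | 4 | 1
3 | 6 | t | 3 | 3
3 | 6 | t | 3 | 9
9 | 6 | q | 3 | 3
9 | 6 | q | 3 | 9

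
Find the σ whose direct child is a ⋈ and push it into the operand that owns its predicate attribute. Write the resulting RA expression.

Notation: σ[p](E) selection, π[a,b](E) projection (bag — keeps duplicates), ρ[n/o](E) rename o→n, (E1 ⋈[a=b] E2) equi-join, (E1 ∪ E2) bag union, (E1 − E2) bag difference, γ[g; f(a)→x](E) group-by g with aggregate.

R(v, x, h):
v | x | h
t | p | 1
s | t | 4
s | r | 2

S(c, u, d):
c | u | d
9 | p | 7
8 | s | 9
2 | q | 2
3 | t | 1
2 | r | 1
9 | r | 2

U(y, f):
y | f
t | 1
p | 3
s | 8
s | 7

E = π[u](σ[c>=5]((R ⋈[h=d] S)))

σ filters on c, owned by the right side.
E' = π[u]((R ⋈[h=d] σ[c>=5](S)))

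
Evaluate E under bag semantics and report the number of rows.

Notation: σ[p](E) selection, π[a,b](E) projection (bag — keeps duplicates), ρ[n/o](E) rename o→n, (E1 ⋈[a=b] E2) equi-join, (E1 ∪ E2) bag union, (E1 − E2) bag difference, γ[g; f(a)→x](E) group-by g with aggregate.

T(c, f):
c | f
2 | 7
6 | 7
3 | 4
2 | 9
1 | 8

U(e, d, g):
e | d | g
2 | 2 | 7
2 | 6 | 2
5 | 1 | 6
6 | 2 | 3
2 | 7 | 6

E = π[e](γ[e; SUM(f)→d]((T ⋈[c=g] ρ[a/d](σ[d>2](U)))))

Subexpression sizes:
  T → 5
  U → 5
  σ[d>2](U) → 2
  ρ[a/d](σ[d>2](U)) → 2
  (T ⋈[c=g] ρ[a/d](σ[d>2](U))) → 3
  γ[e; SUM(f)→d]((T ⋈[c=g] ρ[a/d](σ[d>2](U)))) → 1
  π[e](γ[e; SUM(f)→d]((T ⋈[c=g] ρ[a/d](σ[d>2](U))))) → 1

|E| = 1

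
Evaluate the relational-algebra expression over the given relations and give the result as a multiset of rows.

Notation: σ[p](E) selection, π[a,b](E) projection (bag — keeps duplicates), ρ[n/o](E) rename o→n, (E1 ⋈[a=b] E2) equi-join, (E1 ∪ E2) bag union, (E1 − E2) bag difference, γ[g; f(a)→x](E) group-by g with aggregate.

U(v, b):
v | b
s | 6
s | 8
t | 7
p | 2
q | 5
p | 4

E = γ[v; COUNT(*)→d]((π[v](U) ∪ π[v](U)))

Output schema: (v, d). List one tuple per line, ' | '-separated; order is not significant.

Stepwise |·|:
  U → 6
  π[v](U) → 6
  U → 6
  π[v](U) → 6
  (π[v](U) ∪ π[v](U)) → 12
  γ[v; COUNT(*)→d]((π[v](U) ∪ π[v](U))) → 4

== RESULT ==
v | d
p | 4
q | 2
s | 4
t | 2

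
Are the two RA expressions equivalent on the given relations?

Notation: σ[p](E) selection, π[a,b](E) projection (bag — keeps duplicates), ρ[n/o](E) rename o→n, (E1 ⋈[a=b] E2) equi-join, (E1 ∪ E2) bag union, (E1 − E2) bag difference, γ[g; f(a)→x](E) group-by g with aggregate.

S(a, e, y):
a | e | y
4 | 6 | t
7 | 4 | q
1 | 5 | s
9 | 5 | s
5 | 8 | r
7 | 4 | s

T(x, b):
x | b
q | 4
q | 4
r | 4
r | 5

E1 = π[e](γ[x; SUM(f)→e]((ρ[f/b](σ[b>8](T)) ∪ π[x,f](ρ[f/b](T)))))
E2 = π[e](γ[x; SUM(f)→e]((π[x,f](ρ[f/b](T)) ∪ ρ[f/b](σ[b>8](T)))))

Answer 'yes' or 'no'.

E1 per-node cardinality:
  T → 4
  σ[b>8](T) → 0
  ρ[f/b](σ[b>8](T)) → 0
  T → 4
  ρ[f/b](T) → 4
  π[x,f](ρ[f/b](T)) → 4
  (ρ[f/b](σ[b>8](T)) ∪ π[x,f](ρ[f/b](T))) → 4
  γ[x; SUM(f)→e]((ρ[f/b](σ[b>8](T)) ∪ π[x,f](ρ[f/b](T)))) → 2
  π[e](γ[x; SUM(f)→e]((ρ[f/b](σ[b>8](T)) ∪ π[x,f](ρ[f/b](T))))) → 2
E2 per-node cardinality:
  T → 4
  ρ[f/b](T) → 4
  π[x,f](ρ[f/b](T)) → 4
  T → 4
  σ[b>8](T) → 0
  ρ[f/b](σ[b>8](T)) → 0
  (π[x,f](ρ[f/b](T)) ∪ ρ[f/b](σ[b>8](T))) → 4
  γ[x; SUM(f)→e]((π[x,f](ρ[f/b](T)) ∪ ρ[f/b](σ[b>8](T)))) → 2
  π[e](γ[x; SUM(f)→e]((π[x,f](ρ[f/b](T)) ∪ ρ[f/b](σ[b>8](T))))) → 2

E1 and E2 produce the same multiset:
e
8
9

yes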